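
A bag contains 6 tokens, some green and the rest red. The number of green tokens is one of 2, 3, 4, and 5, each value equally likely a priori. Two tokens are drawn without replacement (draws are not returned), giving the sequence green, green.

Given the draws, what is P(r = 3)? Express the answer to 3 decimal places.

Under each hypothesis, the probability of the observed sequence is: P(data | r = 2) = (2/6)(1/5) = 1/15; P(data | r = 3) = (3/6)(2/5) = 1/5; P(data | r = 4) = (4/6)(3/5) = 2/5; P(data | r = 5) = (5/6)(4/5) = 2/3.
Multiplying each by its prior: 1/4 · 1/15 = 1/60, 1/4 · 1/5 = 1/20, 1/4 · 2/5 = 1/10, 1/4 · 2/3 = 1/6; these sum to 1/3.
Hence P(r = 3 | data) = (1/20) / (1/3) = 3/20.

0.150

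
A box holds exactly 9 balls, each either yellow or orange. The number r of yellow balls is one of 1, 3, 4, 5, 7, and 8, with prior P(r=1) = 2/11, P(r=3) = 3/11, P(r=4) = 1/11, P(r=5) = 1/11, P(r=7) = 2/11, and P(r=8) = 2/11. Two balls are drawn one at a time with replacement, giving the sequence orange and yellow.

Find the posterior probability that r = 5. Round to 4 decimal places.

0.1299

For each hypothesis, P(data | H) works out to: P(data | r = 1) = (8/9)(1/9) = 8/81; P(data | r = 3) = (6/9)(3/9) = 2/9; P(data | r = 4) = (5/9)(4/9) = 20/81; P(data | r = 5) = (4/9)(5/9) = 20/81; P(data | r = 7) = (2/9)(7/9) = 14/81; P(data | r = 8) = (1/9)(8/9) = 8/81.
Multiplying each by its prior: 2/11 · 8/81 = 16/891, 3/11 · 2/9 = 2/33, 1/11 · 20/81 = 20/891, 1/11 · 20/81 = 20/891, 2/11 · 14/81 = 28/891, 2/11 · 8/81 = 16/891; summing to 14/81.
So P(r = 5 | data) = (20/891) / (14/81) = 10/77.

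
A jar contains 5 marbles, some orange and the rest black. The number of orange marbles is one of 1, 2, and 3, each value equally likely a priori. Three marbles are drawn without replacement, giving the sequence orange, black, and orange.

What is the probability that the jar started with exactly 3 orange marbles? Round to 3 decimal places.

Under each hypothesis, the probability of the observed sequence is: P(data | r = 1) = (1/5)(4/4)(0/3) = 0; P(data | r = 2) = (2/5)(3/4)(1/3) = 1/10; P(data | r = 3) = (3/5)(2/4)(2/3) = 1/5.
Weighting by the prior gives 1/3 · 0 = 0, 1/3 · 1/10 = 1/30, 1/3 · 1/5 = 1/15; with total 1/10.
So P(r = 3 | data) = (1/15) / (1/10) = 2/3.

0.667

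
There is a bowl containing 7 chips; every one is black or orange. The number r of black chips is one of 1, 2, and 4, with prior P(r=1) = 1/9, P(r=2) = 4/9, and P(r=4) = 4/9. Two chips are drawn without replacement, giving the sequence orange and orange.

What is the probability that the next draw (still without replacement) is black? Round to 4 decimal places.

For each hypothesis, P(data | H) works out to: P(data | r = 1) = (6/7)(5/6) = 5/7; P(data | r = 2) = (5/7)(4/6) = 10/21; P(data | r = 4) = (3/7)(2/6) = 1/7.
Weighting by the prior gives 1/9 · 5/7 = 5/63, 4/9 · 10/21 = 40/189, 4/9 · 1/7 = 4/63; summing to 67/189.
The posterior is then P(r = 1 | data) = 15/67, P(r = 2 | data) = 40/67, P(r = 4 | data) = 12/67.
Averaging over the posterior, P(black next | data) = (1/5)(15/67) + (2/5)(40/67) + (4/5)(12/67) = 143/335.

0.4269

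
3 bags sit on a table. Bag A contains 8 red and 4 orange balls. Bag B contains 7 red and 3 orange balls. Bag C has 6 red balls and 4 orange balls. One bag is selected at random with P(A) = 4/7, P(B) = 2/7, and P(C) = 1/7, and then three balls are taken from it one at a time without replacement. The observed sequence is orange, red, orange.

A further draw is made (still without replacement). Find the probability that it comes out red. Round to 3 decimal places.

The likelihood of the observed sequence under each hypothesis: P(data | bag A) = (4/12)(8/11)(3/10) = 4/55; P(data | bag B) = (3/10)(7/9)(2/8) = 7/120; P(data | bag C) = (4/10)(6/9)(3/8) = 1/10.
Multiplying each by its prior: 4/7 · 4/55 = 16/385, 2/7 · 7/120 = 1/60, 1/7 · 1/10 = 1/70; these sum to 67/924.
Dividing through by the total gives posterior P(bag A | data) = 0.57313, P(bag B | data) = 0.22985, P(bag C | data) = 0.19701.
So P(red next | data) = Σ P(red next | H) P(H | data) = (7/9)(0.57313) + (6/7)(0.22985) + (5/7)(0.19701) = 0.78351.

0.784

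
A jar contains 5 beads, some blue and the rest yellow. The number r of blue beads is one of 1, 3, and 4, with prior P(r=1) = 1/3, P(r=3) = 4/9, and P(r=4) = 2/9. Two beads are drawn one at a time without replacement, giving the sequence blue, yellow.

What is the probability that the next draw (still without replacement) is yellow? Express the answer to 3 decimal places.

For each hypothesis, P(data | H) works out to: P(data | r = 1) = (1/5)(4/4) = 1/5; P(data | r = 3) = (3/5)(2/4) = 3/10; P(data | r = 4) = (4/5)(1/4) = 1/5.
Multiplying each by its prior: 1/3 · 1/5 = 1/15, 4/9 · 3/10 = 2/15, 2/9 · 1/5 = 2/45; with total 11/45.
Normalising, the posterior is P(r = 1 | data) = 3/11, P(r = 3 | data) = 6/11, P(r = 4 | data) = 2/11.
So P(yellow next | data) = Σ P(yellow next | H) P(H | data) = (1)(3/11) + (1/3)(6/11) + (0)(2/11) = 5/11.

0.455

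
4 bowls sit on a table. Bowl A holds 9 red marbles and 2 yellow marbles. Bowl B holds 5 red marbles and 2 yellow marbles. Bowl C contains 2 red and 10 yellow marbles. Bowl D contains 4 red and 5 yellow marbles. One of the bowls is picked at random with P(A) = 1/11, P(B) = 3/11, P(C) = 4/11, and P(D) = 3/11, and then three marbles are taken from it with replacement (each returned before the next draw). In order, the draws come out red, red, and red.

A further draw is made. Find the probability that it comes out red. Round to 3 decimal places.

0.702

Under each hypothesis, the probability of the observed sequence is: P(data | bowl A) = (9/11)(9/11)(9/11) = 0.54771; P(data | bowl B) = (5/7)(5/7)(5/7) = 0.36443; P(data | bowl C) = (2/12)(2/12)(2/12) = 0.0046296; P(data | bowl D) = (4/9)(4/9)(4/9) = 0.087791.
The prior-weighted likelihoods are 1/11 · 0.54771 = 0.049792, 3/11 · 0.36443 = 0.09939, 4/11 · 0.0046296 = 0.0016835, 3/11 · 0.087791 = 0.023943; summing to 0.17481.
Dividing through by the total gives posterior P(bowl A | data) = 0.28484, P(bowl B | data) = 0.56857, P(bowl C | data) = 0.0096305, P(bowl D | data) = 0.13697.
So P(red next | data) = Σ P(red next | H) P(H | data) = (9/11)(0.28484) + (5/7)(0.56857) + (1/6)(0.0096305) + (4/9)(0.13697) = 0.70165.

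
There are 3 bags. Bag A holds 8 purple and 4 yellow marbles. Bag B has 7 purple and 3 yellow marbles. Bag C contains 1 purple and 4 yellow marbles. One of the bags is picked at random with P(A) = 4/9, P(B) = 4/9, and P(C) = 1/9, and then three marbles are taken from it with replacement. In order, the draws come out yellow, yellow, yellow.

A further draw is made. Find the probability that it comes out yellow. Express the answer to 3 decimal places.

The likelihood of the observed sequence under each hypothesis: P(data | bag A) = (4/12)(4/12)(4/12) = 0.037037; P(data | bag B) = (3/10)(3/10)(3/10) = 0.027; P(data | bag C) = (4/5)(4/5)(4/5) = 0.512.
The prior-weighted likelihoods are 4/9 · 0.037037 = 0.016461, 4/9 · 0.027 = 0.012, 1/9 · 0.512 = 0.056889; these sum to 0.08535.
Dividing through by the total gives posterior P(bag A | data) = 0.19286, P(bag B | data) = 0.1406, P(bag C | data) = 0.66654.
So P(yellow next | data) = Σ P(yellow next | H) P(H | data) = (1/3)(0.19286) + (3/10)(0.1406) + (4/5)(0.66654) = 0.6397.

0.640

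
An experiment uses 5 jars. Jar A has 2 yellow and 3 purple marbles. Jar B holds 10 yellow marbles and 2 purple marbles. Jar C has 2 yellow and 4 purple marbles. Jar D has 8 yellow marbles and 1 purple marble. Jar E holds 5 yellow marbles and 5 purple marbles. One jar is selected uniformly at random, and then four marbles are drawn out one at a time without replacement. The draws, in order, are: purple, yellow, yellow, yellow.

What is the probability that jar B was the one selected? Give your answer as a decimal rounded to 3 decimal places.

0.415

For each hypothesis, P(data | H) works out to: P(data | jar A) = (3/5)(2/4)(1/3)(0/2) = 0; P(data | jar B) = (2/12)(10/11)(9/10)(8/9) = 0.12121; P(data | jar C) = (4/6)(2/5)(1/4)(0/3) = 0; P(data | jar D) = (1/9)(8/8)(7/7)(6/6) = 0.11111; P(data | jar E) = (5/10)(5/9)(4/8)(3/7) = 0.059524.
Weighting by the prior gives 1/5 · 0 = 0, 1/5 · 0.12121 = 0.024242, 1/5 · 0 = 0, 1/5 · 0.11111 = 0.022222, 1/5 · 0.059524 = 0.011905; summing to 0.058369.
Hence P(jar B | data) = (0.024242) / (0.058369) = 0.41533.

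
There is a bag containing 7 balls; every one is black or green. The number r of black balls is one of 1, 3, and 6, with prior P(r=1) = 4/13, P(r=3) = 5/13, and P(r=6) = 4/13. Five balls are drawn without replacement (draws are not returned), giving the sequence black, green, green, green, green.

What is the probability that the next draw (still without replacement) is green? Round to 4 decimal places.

0.8000

For each hypothesis, P(data | H) works out to: P(data | r = 1) = (1/7)(6/6)(5/5)(4/4)(3/3) = 1/7; P(data | r = 3) = (3/7)(4/6)(3/5)(2/4)(1/3) = 1/35; P(data | r = 6) = (6/7)(1/6)(0/5) = 0.
The prior-weighted likelihoods are 4/13 · 1/7 = 4/91, 5/13 · 1/35 = 1/91, 4/13 · 0 = 0; these sum to 5/91.
The posterior is then P(r = 1 | data) = 4/5, P(r = 3 | data) = 1/5, P(r = 6 | data) = 0.
Averaging over the posterior, P(green next | data) = (1)(4/5) + (0)(1/5) = 4/5.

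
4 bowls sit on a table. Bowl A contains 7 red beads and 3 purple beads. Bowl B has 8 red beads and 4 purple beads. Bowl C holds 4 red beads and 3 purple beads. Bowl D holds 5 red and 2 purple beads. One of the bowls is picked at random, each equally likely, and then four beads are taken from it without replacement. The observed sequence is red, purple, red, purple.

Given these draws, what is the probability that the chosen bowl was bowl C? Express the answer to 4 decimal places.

The likelihood of the observed sequence under each hypothesis: P(data | bowl A) = (7/10)(3/9)(6/8)(2/7) = 0.05; P(data | bowl B) = (8/12)(4/11)(7/10)(3/9) = 0.056566; P(data | bowl C) = (4/7)(3/6)(3/5)(2/4) = 0.085714; P(data | bowl D) = (5/7)(2/6)(4/5)(1/4) = 0.047619.
Weighting by the prior gives 1/4 · 0.05 = 0.0125, 1/4 · 0.056566 = 0.014141, 1/4 · 0.085714 = 0.021429, 1/4 · 0.047619 = 0.011905; with total 0.059975.
By Bayes' rule, P(bowl C | data) = (0.021429) / (0.059975) = 0.35729.

0.3573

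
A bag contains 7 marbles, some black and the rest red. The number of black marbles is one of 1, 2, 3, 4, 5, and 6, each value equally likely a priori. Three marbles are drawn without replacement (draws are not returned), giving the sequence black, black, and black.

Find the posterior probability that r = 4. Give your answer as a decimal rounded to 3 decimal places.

For each hypothesis, P(data | H) works out to: P(data | r = 1) = (1/7)(0/6) = 0; P(data | r = 2) = (2/7)(1/6)(0/5) = 0; P(data | r = 3) = (3/7)(2/6)(1/5) = 1/35; P(data | r = 4) = (4/7)(3/6)(2/5) = 4/35; P(data | r = 5) = (5/7)(4/6)(3/5) = 2/7; P(data | r = 6) = (6/7)(5/6)(4/5) = 4/7.
The prior-weighted likelihoods are 1/6 · 0 = 0, 1/6 · 0 = 0, 1/6 · 1/35 = 1/210, 1/6 · 4/35 = 2/105, 1/6 · 2/7 = 1/21, 1/6 · 4/7 = 2/21; these sum to 1/6.
So P(r = 4 | data) = (2/105) / (1/6) = 4/35.

0.114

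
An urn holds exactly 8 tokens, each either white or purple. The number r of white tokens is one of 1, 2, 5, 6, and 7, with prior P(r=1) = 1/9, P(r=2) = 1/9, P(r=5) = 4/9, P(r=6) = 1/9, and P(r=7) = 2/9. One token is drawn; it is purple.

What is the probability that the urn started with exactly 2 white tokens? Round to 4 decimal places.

0.2069

Under each hypothesis, the probability of this draw is: P(data | r = 1) = (7/8) = 7/8; P(data | r = 2) = (6/8) = 3/4; P(data | r = 5) = (3/8) = 3/8; P(data | r = 6) = (2/8) = 1/4; P(data | r = 7) = (1/8) = 1/8.
Weighting by the prior gives 1/9 · 7/8 = 7/72, 1/9 · 3/4 = 1/12, 4/9 · 3/8 = 1/6, 1/9 · 1/4 = 1/36, 2/9 · 1/8 = 1/36; summing to 29/72.
Therefore the posterior P(r = 2 | data) = (1/12) / (29/72) = 6/29.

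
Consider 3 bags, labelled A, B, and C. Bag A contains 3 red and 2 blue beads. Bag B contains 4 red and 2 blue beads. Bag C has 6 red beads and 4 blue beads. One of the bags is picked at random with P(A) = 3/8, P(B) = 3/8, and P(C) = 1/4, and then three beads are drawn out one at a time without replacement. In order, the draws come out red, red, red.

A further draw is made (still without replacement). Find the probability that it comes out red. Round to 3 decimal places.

Compute the likelihood of the observed sequence for each case: P(data | bag A) = (3/5)(2/4)(1/3) = 1/10; P(data | bag B) = (4/6)(3/5)(2/4) = 1/5; P(data | bag C) = (6/10)(5/9)(4/8) = 1/6.
The prior-weighted likelihoods are 3/8 · 1/10 = 3/80, 3/8 · 1/5 = 3/40, 1/4 · 1/6 = 1/24; with total 37/240.
The posterior is then P(bag A | data) = 9/37, P(bag B | data) = 18/37, P(bag C | data) = 10/37.
So P(red next | data) = Σ P(red next | H) P(H | data) = (0)(9/37) + (1/3)(18/37) + (3/7)(10/37) = 72/259.

0.278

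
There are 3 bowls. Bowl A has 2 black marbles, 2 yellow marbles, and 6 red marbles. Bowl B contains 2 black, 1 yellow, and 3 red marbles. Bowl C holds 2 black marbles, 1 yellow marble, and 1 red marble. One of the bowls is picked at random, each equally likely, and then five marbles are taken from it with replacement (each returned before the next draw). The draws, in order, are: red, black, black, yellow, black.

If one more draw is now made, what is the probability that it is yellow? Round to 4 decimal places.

0.2243

Compute the likelihood of the observed sequence for each case: P(data | bowl A) = (6/10)(2/10)(2/10)(2/10)(2/10) = 0.00096; P(data | bowl B) = (3/6)(2/6)(2/6)(1/6)(2/6) = 0.0030864; P(data | bowl C) = (1/4)(2/4)(2/4)(1/4)(2/4) = 0.0078125.
The prior-weighted likelihoods are 1/3 · 0.00096 = 0.00032, 1/3 · 0.0030864 = 0.0010288, 1/3 · 0.0078125 = 0.0026042; these sum to 0.003953.
Normalising, the posterior is P(bowl A | data) = 0.080952, P(bowl B | data) = 0.26026, P(bowl C | data) = 0.65879.
The predictive probability is P(yellow next | data) = (1/5)(0.080952) + (1/6)(0.26026) + (1/4)(0.65879) = 0.22426.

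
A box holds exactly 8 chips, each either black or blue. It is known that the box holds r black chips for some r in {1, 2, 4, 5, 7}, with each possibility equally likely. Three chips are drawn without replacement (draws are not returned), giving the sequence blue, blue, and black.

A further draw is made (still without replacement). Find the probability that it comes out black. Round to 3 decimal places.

0.360

Under each hypothesis, the probability of the observed sequence is: P(data | r = 1) = (7/8)(6/7)(1/6) = 1/8; P(data | r = 2) = (6/8)(5/7)(2/6) = 5/28; P(data | r = 4) = (4/8)(3/7)(4/6) = 1/7; P(data | r = 5) = (3/8)(2/7)(5/6) = 5/56; P(data | r = 7) = (1/8)(0/7) = 0.
Multiplying each by its prior: 1/5 · 1/8 = 1/40, 1/5 · 5/28 = 1/28, 1/5 · 1/7 = 1/35, 1/5 · 5/56 = 1/56, 1/5 · 0 = 0; these sum to 3/28.
Normalising, the posterior is P(r = 1 | data) = 7/30, P(r = 2 | data) = 1/3, P(r = 4 | data) = 4/15, P(r = 5 | data) = 1/6, P(r = 7 | data) = 0.
So P(black next | data) = Σ P(black next | H) P(H | data) = (0)(7/30) + (1/5)(1/3) + (3/5)(4/15) + (4/5)(1/6) = 9/25.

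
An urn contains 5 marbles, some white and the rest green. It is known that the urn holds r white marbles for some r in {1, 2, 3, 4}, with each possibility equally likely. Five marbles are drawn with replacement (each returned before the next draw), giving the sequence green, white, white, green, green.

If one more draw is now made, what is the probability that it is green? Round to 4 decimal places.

0.5692

For each hypothesis, P(data | H) works out to: P(data | r = 1) = (4/5)(1/5)(1/5)(4/5)(4/5) = 0.02048; P(data | r = 2) = (3/5)(2/5)(2/5)(3/5)(3/5) = 0.03456; P(data | r = 3) = (2/5)(3/5)(3/5)(2/5)(2/5) = 0.02304; P(data | r = 4) = (1/5)(4/5)(4/5)(1/5)(1/5) = 0.00512.
The prior-weighted likelihoods are 1/4 · 0.02048 = 0.00512, 1/4 · 0.03456 = 0.00864, 1/4 · 0.02304 = 0.00576, 1/4 · 0.00512 = 0.00128; these sum to 0.0208.
The posterior is then P(r = 1 | data) = 0.24615, P(r = 2 | data) = 0.41538, P(r = 3 | data) = 0.27692, P(r = 4 | data) = 0.061538.
Averaging over the posterior, P(green next | data) = (4/5)(0.24615) + (3/5)(0.41538) + (2/5)(0.27692) + (1/5)(0.061538) = 0.56923.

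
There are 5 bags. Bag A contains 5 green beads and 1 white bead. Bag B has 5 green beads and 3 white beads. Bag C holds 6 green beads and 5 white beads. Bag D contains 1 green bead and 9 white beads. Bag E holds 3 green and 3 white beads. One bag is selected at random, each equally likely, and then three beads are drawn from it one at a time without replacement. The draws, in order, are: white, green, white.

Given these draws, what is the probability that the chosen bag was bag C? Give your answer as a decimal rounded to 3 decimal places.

0.263

Compute the likelihood of the observed sequence for each case: P(data | bag A) = (1/6)(5/5)(0/4) = 0; P(data | bag B) = (3/8)(5/7)(2/6) = 0.089286; P(data | bag C) = (5/11)(6/10)(4/9) = 0.12121; P(data | bag D) = (9/10)(1/9)(8/8) = 0.1; P(data | bag E) = (3/6)(3/5)(2/4) = 0.15.
Multiplying each by its prior: 1/5 · 0 = 0, 1/5 · 0.089286 = 0.017857, 1/5 · 0.12121 = 0.024242, 1/5 · 0.1 = 0.02, 1/5 · 0.15 = 0.03; these sum to 0.0921.
Therefore the posterior P(bag C | data) = (0.024242) / (0.0921) = 0.26322.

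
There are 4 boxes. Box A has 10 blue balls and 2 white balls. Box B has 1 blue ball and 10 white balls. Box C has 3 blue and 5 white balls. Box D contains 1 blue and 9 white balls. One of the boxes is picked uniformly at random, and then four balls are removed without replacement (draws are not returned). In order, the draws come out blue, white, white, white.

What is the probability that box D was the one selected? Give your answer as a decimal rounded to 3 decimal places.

0.336

Compute the likelihood of the observed sequence for each case: P(data | box A) = (10/12)(2/11)(1/10)(0/9) = 0; P(data | box B) = (1/11)(10/10)(9/9)(8/8) = 0.090909; P(data | box C) = (3/8)(5/7)(4/6)(3/5) = 0.10714; P(data | box D) = (1/10)(9/9)(8/8)(7/7) = 0.1.
Weighting by the prior gives 1/4 · 0 = 0, 1/4 · 0.090909 = 0.022727, 1/4 · 0.10714 = 0.026786, 1/4 · 0.1 = 0.025; summing to 0.074513.
So P(box D | data) = (0.025) / (0.074513) = 0.33551.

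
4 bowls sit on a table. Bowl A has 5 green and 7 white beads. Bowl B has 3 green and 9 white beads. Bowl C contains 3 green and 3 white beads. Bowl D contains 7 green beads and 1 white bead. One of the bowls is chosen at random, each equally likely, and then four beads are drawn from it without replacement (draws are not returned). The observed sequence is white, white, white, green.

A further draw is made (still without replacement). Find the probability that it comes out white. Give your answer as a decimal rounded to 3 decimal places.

0.526

For each hypothesis, P(data | H) works out to: P(data | bowl A) = (7/12)(6/11)(5/10)(5/9) = 0.088384; P(data | bowl B) = (9/12)(8/11)(7/10)(3/9) = 0.12727; P(data | bowl C) = (3/6)(2/5)(1/4)(3/3) = 0.05; P(data | bowl D) = (1/8)(0/7) = 0.
The prior-weighted likelihoods are 1/4 · 0.088384 = 0.022096, 1/4 · 0.12727 = 0.031818, 1/4 · 0.05 = 0.0125, 1/4 · 0 = 0; summing to 0.066414.
The posterior is then P(bowl A | data) = 0.3327, P(bowl B | data) = 0.47909, P(bowl C | data) = 0.18821, P(bowl D | data) = 0.
So P(white next | data) = Σ P(white next | H) P(H | data) = (1/2)(0.3327) + (3/4)(0.47909) + (0)(0.18821) = 0.52567.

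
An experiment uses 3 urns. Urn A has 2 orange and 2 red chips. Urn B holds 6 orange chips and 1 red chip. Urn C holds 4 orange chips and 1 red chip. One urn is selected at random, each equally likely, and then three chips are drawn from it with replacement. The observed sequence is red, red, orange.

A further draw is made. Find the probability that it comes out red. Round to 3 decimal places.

0.409

Compute the likelihood of the observed sequence for each case: P(data | urn A) = (2/4)(2/4)(2/4) = 0.125; P(data | urn B) = (1/7)(1/7)(6/7) = 0.017493; P(data | urn C) = (1/5)(1/5)(4/5) = 0.032.
Multiplying each by its prior: 1/3 · 0.125 = 0.041667, 1/3 · 0.017493 = 0.0058309, 1/3 · 0.032 = 0.010667; summing to 0.058164.
The posterior is then P(urn A | data) = 0.71636, P(urn B | data) = 0.10025, P(urn C | data) = 0.18339.
Averaging over the posterior, P(red next | data) = (1/2)(0.71636) + (1/7)(0.10025) + (1/5)(0.18339) = 0.40918.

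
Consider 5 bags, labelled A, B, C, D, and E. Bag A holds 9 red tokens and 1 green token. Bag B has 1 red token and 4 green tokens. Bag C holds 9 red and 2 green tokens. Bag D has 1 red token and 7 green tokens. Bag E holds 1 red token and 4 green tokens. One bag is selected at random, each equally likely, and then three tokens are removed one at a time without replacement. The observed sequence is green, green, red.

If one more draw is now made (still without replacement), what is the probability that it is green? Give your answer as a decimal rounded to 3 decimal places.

The likelihood of the observed sequence under each hypothesis: P(data | bag A) = (1/10)(0/9) = 0; P(data | bag B) = (4/5)(3/4)(1/3) = 0.2; P(data | bag C) = (2/11)(1/10)(9/9) = 0.018182; P(data | bag D) = (7/8)(6/7)(1/6) = 0.125; P(data | bag E) = (4/5)(3/4)(1/3) = 0.2.
Multiplying each by its prior: 1/5 · 0 = 0, 1/5 · 0.2 = 0.04, 1/5 · 0.018182 = 0.0036364, 1/5 · 0.125 = 0.025, 1/5 · 0.2 = 0.04; with total 0.10864.
The posterior is then P(bag A | data) = 0, P(bag B | data) = 0.3682, P(bag C | data) = 0.033473, P(bag D | data) = 0.23013, P(bag E | data) = 0.3682.
So P(green next | data) = Σ P(green next | H) P(H | data) = (1)(0.3682) + (0)(0.033473) + (1)(0.23013) + (1)(0.3682) = 0.96653.

0.967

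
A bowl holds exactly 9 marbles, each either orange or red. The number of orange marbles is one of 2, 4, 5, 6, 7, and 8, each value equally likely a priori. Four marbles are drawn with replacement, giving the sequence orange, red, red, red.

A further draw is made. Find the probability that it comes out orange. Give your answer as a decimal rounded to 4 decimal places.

For each hypothesis, P(data | H) works out to: P(data | r = 2) = (2/9)(7/9)(7/9)(7/9) = 0.10456; P(data | r = 4) = (4/9)(5/9)(5/9)(5/9) = 0.076208; P(data | r = 5) = (5/9)(4/9)(4/9)(4/9) = 0.048773; P(data | r = 6) = (6/9)(3/9)(3/9)(3/9) = 0.024691; P(data | r = 7) = (7/9)(2/9)(2/9)(2/9) = 0.0085353; P(data | r = 8) = (8/9)(1/9)(1/9)(1/9) = 0.0012193.
The prior-weighted likelihoods are 1/6 · 0.10456 = 0.017426, 1/6 · 0.076208 = 0.012701, 1/6 · 0.048773 = 0.0081288, 1/6 · 0.024691 = 0.0041152, 1/6 · 0.0085353 = 0.0014225, 1/6 · 0.0012193 = 0.00020322; with total 0.043997.
Dividing through by the total gives posterior P(r = 2 | data) = 0.39607, P(r = 4 | data) = 0.28868, P(r = 5 | data) = 0.18476, P(r = 6 | data) = 0.093533, P(r = 7 | data) = 0.032333, P(r = 8 | data) = 0.0046189.
The predictive probability is P(orange next | data) = (2/9)(0.39607) + (4/9)(0.28868) + (5/9)(0.18476) + (2/3)(0.093533) + (7/9)(0.032333) + (8/9)(0.0046189) = 0.41057.

0.4106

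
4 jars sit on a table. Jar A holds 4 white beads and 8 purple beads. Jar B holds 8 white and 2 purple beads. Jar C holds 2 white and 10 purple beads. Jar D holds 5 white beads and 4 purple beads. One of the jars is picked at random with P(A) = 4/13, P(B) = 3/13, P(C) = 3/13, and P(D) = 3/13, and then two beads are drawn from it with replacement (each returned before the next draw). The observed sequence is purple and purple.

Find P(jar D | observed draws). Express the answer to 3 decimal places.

The likelihood of the observed sequence under each hypothesis: P(data | jar A) = (8/12)(8/12) = 0.44444; P(data | jar B) = (2/10)(2/10) = 0.04; P(data | jar C) = (10/12)(10/12) = 0.69444; P(data | jar D) = (4/9)(4/9) = 0.19753.
Weighting by the prior gives 4/13 · 0.44444 = 0.13675, 3/13 · 0.04 = 0.0092308, 3/13 · 0.69444 = 0.16026, 3/13 · 0.19753 = 0.045584; these sum to 0.35182.
So P(jar D | data) = (0.045584) / (0.35182) = 0.12957.

0.130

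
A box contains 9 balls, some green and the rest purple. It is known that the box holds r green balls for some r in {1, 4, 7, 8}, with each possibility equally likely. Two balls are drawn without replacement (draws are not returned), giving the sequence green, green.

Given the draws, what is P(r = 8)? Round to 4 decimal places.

For each hypothesis, P(data | H) works out to: P(data | r = 1) = (1/9)(0/8) = 0; P(data | r = 4) = (4/9)(3/8) = 1/6; P(data | r = 7) = (7/9)(6/8) = 7/12; P(data | r = 8) = (8/9)(7/8) = 7/9.
Multiplying each by its prior: 1/4 · 0 = 0, 1/4 · 1/6 = 1/24, 1/4 · 7/12 = 7/48, 1/4 · 7/9 = 7/36; summing to 55/144.
By Bayes' rule, P(r = 8 | data) = (7/36) / (55/144) = 28/55.

0.5091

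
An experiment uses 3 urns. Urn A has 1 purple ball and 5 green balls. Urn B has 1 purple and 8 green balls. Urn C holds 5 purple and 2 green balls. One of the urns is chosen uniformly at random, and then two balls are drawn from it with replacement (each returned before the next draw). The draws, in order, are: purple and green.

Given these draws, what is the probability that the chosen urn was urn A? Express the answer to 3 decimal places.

The likelihood of the observed sequence under each hypothesis: P(data | urn A) = (1/6)(5/6) = 0.13889; P(data | urn B) = (1/9)(8/9) = 0.098765; P(data | urn C) = (5/7)(2/7) = 0.20408.
The prior-weighted likelihoods are 1/3 · 0.13889 = 0.046296, 1/3 · 0.098765 = 0.032922, 1/3 · 0.20408 = 0.068027; with total 0.14725.
By Bayes' rule, P(urn A | data) = (0.046296) / (0.14725) = 0.31442.

0.314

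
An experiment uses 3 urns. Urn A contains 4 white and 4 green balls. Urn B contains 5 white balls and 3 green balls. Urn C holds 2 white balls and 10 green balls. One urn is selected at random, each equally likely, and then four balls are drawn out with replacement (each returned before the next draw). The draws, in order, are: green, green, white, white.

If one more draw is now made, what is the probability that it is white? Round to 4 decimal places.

The likelihood of the observed sequence under each hypothesis: P(data | urn A) = (4/8)(4/8)(4/8)(4/8) = 0.0625; P(data | urn B) = (3/8)(3/8)(5/8)(5/8) = 0.054932; P(data | urn C) = (10/12)(10/12)(2/12)(2/12) = 0.01929.
Weighting by the prior gives 1/3 · 0.0625 = 0.020833, 1/3 · 0.054932 = 0.018311, 1/3 · 0.01929 = 0.00643; summing to 0.045574.
Dividing through by the total gives posterior P(urn A | data) = 0.45713, P(urn B | data) = 0.40178, P(urn C | data) = 0.14109.
So P(white next | data) = Σ P(white next | H) P(H | data) = (1/2)(0.45713) + (5/8)(0.40178) + (1/6)(0.14109) = 0.50319.

0.5032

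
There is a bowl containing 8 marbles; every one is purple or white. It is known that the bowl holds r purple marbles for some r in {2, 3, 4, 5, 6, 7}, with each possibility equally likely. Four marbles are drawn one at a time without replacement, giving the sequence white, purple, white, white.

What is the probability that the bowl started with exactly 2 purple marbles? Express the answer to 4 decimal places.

The likelihood of the observed sequence under each hypothesis: P(data | r = 2) = (6/8)(2/7)(5/6)(4/5) = 1/7; P(data | r = 3) = (5/8)(3/7)(4/6)(3/5) = 3/28; P(data | r = 4) = (4/8)(4/7)(3/6)(2/5) = 2/35; P(data | r = 5) = (3/8)(5/7)(2/6)(1/5) = 1/56; P(data | r = 6) = (2/8)(6/7)(1/6)(0/5) = 0; P(data | r = 7) = (1/8)(7/7)(0/6) = 0.
The prior-weighted likelihoods are 1/6 · 1/7 = 1/42, 1/6 · 3/28 = 1/56, 1/6 · 2/35 = 1/105, 1/6 · 1/56 = 1/336, 1/6 · 0 = 0, 1/6 · 0 = 0; summing to 13/240.
Therefore the posterior P(r = 2 | data) = (1/42) / (13/240) = 40/91.

0.4396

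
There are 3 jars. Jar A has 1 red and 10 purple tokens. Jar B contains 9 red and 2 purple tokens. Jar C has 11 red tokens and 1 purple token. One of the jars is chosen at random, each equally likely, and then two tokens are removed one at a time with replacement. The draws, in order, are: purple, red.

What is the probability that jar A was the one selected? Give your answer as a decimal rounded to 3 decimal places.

0.269

Under each hypothesis, the probability of the observed sequence is: P(data | jar A) = (10/11)(1/11) = 0.082645; P(data | jar B) = (2/11)(9/11) = 0.14876; P(data | jar C) = (1/12)(11/12) = 0.076389.
Multiplying each by its prior: 1/3 · 0.082645 = 0.027548, 1/3 · 0.14876 = 0.049587, 1/3 · 0.076389 = 0.025463; these sum to 0.1026.
Therefore the posterior P(jar A | data) = (0.027548) / (0.1026) = 0.26851.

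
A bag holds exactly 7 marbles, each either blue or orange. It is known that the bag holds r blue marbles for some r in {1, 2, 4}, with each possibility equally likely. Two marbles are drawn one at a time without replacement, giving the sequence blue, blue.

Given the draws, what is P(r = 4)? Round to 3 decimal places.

0.857

Under each hypothesis, the probability of the observed sequence is: P(data | r = 1) = (1/7)(0/6) = 0; P(data | r = 2) = (2/7)(1/6) = 1/21; P(data | r = 4) = (4/7)(3/6) = 2/7.
Weighting by the prior gives 1/3 · 0 = 0, 1/3 · 1/21 = 1/63, 1/3 · 2/7 = 2/21; with total 1/9.
So P(r = 4 | data) = (2/21) / (1/9) = 6/7.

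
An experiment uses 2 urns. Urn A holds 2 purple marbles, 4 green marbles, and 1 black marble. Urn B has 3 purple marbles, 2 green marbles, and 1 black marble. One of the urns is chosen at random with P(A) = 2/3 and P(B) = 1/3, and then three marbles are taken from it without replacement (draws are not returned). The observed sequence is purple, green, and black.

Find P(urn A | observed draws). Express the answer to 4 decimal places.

0.6038

Compute the likelihood of the observed sequence for each case: P(data | urn A) = (2/7)(4/6)(1/5) = 0.038095; P(data | urn B) = (3/6)(2/5)(1/4) = 0.05.
Weighting by the prior gives 2/3 · 0.038095 = 0.025397, 1/3 · 0.05 = 0.016667; with total 0.042063.
By Bayes' rule, P(urn A | data) = (0.025397) / (0.042063) = 0.60377.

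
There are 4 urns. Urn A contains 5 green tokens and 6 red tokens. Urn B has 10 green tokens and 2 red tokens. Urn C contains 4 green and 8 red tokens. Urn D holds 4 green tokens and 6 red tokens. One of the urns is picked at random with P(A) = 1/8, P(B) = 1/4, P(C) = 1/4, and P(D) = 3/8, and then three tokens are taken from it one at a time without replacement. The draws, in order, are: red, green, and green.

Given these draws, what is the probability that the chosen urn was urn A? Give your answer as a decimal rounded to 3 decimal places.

Compute the likelihood of the observed sequence for each case: P(data | urn A) = (6/11)(5/10)(4/9) = 0.12121; P(data | urn B) = (2/12)(10/11)(9/10) = 0.13636; P(data | urn C) = (8/12)(4/11)(3/10) = 0.072727; P(data | urn D) = (6/10)(4/9)(3/8) = 0.1.
Multiplying each by its prior: 1/8 · 0.12121 = 0.015152, 1/4 · 0.13636 = 0.034091, 1/4 · 0.072727 = 0.018182, 3/8 · 0.1 = 0.0375; with total 0.10492.
Hence P(urn A | data) = (0.015152) / (0.10492) = 0.1444.

0.144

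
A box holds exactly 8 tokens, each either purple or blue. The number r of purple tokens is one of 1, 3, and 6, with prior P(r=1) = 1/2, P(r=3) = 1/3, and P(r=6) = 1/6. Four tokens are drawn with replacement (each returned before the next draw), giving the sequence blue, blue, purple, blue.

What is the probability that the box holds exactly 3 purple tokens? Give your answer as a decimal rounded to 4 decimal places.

0.4105

The likelihood of the observed sequence under each hypothesis: P(data | r = 1) = (7/8)(7/8)(1/8)(7/8) = 0.08374; P(data | r = 3) = (5/8)(5/8)(3/8)(5/8) = 0.091553; P(data | r = 6) = (2/8)(2/8)(6/8)(2/8) = 0.011719.
Weighting by the prior gives 1/2 · 0.08374 = 0.04187, 1/3 · 0.091553 = 0.030518, 1/6 · 0.011719 = 0.0019531; with total 0.074341.
Therefore the posterior P(r = 3 | data) = (0.030518) / (0.074341) = 0.41051.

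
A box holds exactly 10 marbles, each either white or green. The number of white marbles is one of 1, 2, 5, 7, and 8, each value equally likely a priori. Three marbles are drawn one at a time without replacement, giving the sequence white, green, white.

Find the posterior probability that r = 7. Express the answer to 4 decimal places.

Under each hypothesis, the probability of the observed sequence is: P(data | r = 1) = (1/10)(9/9)(0/8) = 0; P(data | r = 2) = (2/10)(8/9)(1/8) = 1/45; P(data | r = 5) = (5/10)(5/9)(4/8) = 5/36; P(data | r = 7) = (7/10)(3/9)(6/8) = 7/40; P(data | r = 8) = (8/10)(2/9)(7/8) = 7/45.
The prior-weighted likelihoods are 1/5 · 0 = 0, 1/5 · 1/45 = 1/225, 1/5 · 5/36 = 1/36, 1/5 · 7/40 = 7/200, 1/5 · 7/45 = 7/225; summing to 59/600.
Hence P(r = 7 | data) = (7/200) / (59/600) = 21/59.

0.3559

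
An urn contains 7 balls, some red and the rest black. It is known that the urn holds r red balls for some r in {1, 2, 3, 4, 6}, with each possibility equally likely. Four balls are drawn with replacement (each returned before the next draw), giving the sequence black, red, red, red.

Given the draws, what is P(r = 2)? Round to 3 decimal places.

0.071

The likelihood of the observed sequence under each hypothesis: P(data | r = 1) = (6/7)(1/7)(1/7)(1/7) = 0.002499; P(data | r = 2) = (5/7)(2/7)(2/7)(2/7) = 0.01666; P(data | r = 3) = (4/7)(3/7)(3/7)(3/7) = 0.044981; P(data | r = 4) = (3/7)(4/7)(4/7)(4/7) = 0.079967; P(data | r = 6) = (1/7)(6/7)(6/7)(6/7) = 0.089963.
Weighting by the prior gives 1/5 · 0.002499 = 0.00049979, 1/5 · 0.01666 = 0.0033319, 1/5 · 0.044981 = 0.0089963, 1/5 · 0.079967 = 0.015993, 1/5 · 0.089963 = 0.017993; summing to 0.046814.
Hence P(r = 2 | data) = (0.0033319) / (0.046814) = 0.071174.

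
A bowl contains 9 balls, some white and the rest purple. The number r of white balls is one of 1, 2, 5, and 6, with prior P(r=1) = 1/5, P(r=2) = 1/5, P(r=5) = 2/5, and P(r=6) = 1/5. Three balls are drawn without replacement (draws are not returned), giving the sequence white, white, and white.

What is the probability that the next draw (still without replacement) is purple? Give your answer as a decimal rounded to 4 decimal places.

0.5833

Under each hypothesis, the probability of the observed sequence is: P(data | r = 1) = (1/9)(0/8) = 0; P(data | r = 2) = (2/9)(1/8)(0/7) = 0; P(data | r = 5) = (5/9)(4/8)(3/7) = 5/42; P(data | r = 6) = (6/9)(5/8)(4/7) = 5/21.
Weighting by the prior gives 1/5 · 0 = 0, 1/5 · 0 = 0, 2/5 · 5/42 = 1/21, 1/5 · 5/21 = 1/21; summing to 2/21.
The posterior is then P(r = 1 | data) = 0, P(r = 2 | data) = 0, P(r = 5 | data) = 1/2, P(r = 6 | data) = 1/2.
So P(purple next | data) = Σ P(purple next | H) P(H | data) = (2/3)(1/2) + (1/2)(1/2) = 7/12.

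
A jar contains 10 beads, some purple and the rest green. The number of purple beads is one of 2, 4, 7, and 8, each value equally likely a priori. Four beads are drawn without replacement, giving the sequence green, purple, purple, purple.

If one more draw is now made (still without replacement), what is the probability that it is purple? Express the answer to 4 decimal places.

0.6943

Compute the likelihood of the observed sequence for each case: P(data | r = 2) = (8/10)(2/9)(1/8)(0/7) = 0; P(data | r = 4) = (6/10)(4/9)(3/8)(2/7) = 0.028571; P(data | r = 7) = (3/10)(7/9)(6/8)(5/7) = 0.125; P(data | r = 8) = (2/10)(8/9)(7/8)(6/7) = 0.13333.
Multiplying each by its prior: 1/4 · 0 = 0, 1/4 · 0.028571 = 0.0071429, 1/4 · 0.125 = 0.03125, 1/4 · 0.13333 = 0.033333; summing to 0.071726.
The posterior is then P(r = 2 | data) = 0, P(r = 4 | data) = 0.099585, P(r = 7 | data) = 0.43568, P(r = 8 | data) = 0.46473.
The predictive probability is P(purple next | data) = (1/6)(0.099585) + (2/3)(0.43568) + (5/6)(0.46473) = 0.69433.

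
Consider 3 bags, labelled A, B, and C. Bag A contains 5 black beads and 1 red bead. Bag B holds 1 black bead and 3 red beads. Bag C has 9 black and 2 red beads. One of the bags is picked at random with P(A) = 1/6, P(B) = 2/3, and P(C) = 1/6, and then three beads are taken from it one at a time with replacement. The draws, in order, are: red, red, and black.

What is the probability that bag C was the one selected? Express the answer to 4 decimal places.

0.0441

The likelihood of the observed sequence under each hypothesis: P(data | bag A) = (1/6)(1/6)(5/6) = 0.023148; P(data | bag B) = (3/4)(3/4)(1/4) = 0.14062; P(data | bag C) = (2/11)(2/11)(9/11) = 0.027047.
Multiplying each by its prior: 1/6 · 0.023148 = 0.003858, 2/3 · 0.14062 = 0.09375, 1/6 · 0.027047 = 0.0045079; summing to 0.10212.
Therefore the posterior P(bag C | data) = (0.0045079) / (0.10212) = 0.044145.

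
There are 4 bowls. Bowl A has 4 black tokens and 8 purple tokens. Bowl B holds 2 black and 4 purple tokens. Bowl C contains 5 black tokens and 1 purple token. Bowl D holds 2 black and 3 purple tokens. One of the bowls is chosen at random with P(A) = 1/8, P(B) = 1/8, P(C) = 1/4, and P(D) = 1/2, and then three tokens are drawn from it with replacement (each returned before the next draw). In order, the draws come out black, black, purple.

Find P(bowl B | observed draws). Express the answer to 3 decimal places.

0.097

Under each hypothesis, the probability of the observed sequence is: P(data | bowl A) = (4/12)(4/12)(8/12) = 0.074074; P(data | bowl B) = (2/6)(2/6)(4/6) = 0.074074; P(data | bowl C) = (5/6)(5/6)(1/6) = 0.11574; P(data | bowl D) = (2/5)(2/5)(3/5) = 0.096.
Weighting by the prior gives 1/8 · 0.074074 = 0.0092593, 1/8 · 0.074074 = 0.0092593, 1/4 · 0.11574 = 0.028935, 1/2 · 0.096 = 0.048; summing to 0.095454.
Hence P(bowl B | data) = (0.0092593) / (0.095454) = 0.097003.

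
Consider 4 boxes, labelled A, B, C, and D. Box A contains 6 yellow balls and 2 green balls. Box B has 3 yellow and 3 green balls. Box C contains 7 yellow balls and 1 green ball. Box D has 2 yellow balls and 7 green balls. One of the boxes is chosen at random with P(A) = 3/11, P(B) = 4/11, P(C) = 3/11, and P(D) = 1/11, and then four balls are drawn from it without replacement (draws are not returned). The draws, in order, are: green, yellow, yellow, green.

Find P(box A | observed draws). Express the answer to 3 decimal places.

Compute the likelihood of the observed sequence for each case: P(data | box A) = (2/8)(6/7)(5/6)(1/5) = 0.035714; P(data | box B) = (3/6)(3/5)(2/4)(2/3) = 0.1; P(data | box C) = (1/8)(7/7)(6/6)(0/5) = 0; P(data | box D) = (7/9)(2/8)(1/7)(6/6) = 0.027778.
Weighting by the prior gives 3/11 · 0.035714 = 0.0097403, 4/11 · 0.1 = 0.036364, 3/11 · 0 = 0, 1/11 · 0.027778 = 0.0025253; these sum to 0.048629.
By Bayes' rule, P(box A | data) = (0.0097403) / (0.048629) = 0.2003.

0.200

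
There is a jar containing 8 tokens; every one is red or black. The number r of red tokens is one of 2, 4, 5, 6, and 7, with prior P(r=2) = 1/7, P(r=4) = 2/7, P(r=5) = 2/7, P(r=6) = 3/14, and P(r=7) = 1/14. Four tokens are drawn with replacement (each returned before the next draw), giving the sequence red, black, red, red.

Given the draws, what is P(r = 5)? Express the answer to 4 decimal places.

0.3522

Under each hypothesis, the probability of the observed sequence is: P(data | r = 2) = (2/8)(6/8)(2/8)(2/8) = 0.011719; P(data | r = 4) = (4/8)(4/8)(4/8)(4/8) = 0.0625; P(data | r = 5) = (5/8)(3/8)(5/8)(5/8) = 0.091553; P(data | r = 6) = (6/8)(2/8)(6/8)(6/8) = 0.10547; P(data | r = 7) = (7/8)(1/8)(7/8)(7/8) = 0.08374.
The prior-weighted likelihoods are 1/7 · 0.011719 = 0.0016741, 2/7 · 0.0625 = 0.017857, 2/7 · 0.091553 = 0.026158, 3/14 · 0.10547 = 0.0226, 1/14 · 0.08374 = 0.0059814; with total 0.074271.
Therefore the posterior P(r = 5 | data) = (0.026158) / (0.074271) = 0.3522.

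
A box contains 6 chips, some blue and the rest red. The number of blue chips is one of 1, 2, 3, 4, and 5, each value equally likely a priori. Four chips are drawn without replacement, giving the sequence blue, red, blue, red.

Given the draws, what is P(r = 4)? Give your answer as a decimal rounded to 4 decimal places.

Under each hypothesis, the probability of the observed sequence is: P(data | r = 1) = (1/6)(5/5)(0/4) = 0; P(data | r = 2) = (2/6)(4/5)(1/4)(3/3) = 1/15; P(data | r = 3) = (3/6)(3/5)(2/4)(2/3) = 1/10; P(data | r = 4) = (4/6)(2/5)(3/4)(1/3) = 1/15; P(data | r = 5) = (5/6)(1/5)(4/4)(0/3) = 0.
Weighting by the prior gives 1/5 · 0 = 0, 1/5 · 1/15 = 1/75, 1/5 · 1/10 = 1/50, 1/5 · 1/15 = 1/75, 1/5 · 0 = 0; these sum to 7/150.
Hence P(r = 4 | data) = (1/75) / (7/150) = 2/7.

0.2857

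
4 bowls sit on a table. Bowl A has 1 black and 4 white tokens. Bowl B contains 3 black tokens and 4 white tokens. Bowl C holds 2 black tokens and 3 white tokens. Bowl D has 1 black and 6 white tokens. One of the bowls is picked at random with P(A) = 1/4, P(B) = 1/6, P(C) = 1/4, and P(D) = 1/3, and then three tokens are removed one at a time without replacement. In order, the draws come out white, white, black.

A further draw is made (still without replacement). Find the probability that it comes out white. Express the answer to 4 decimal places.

0.7770

Under each hypothesis, the probability of the observed sequence is: P(data | bowl A) = (4/5)(3/4)(1/3) = 1/5; P(data | bowl B) = (4/7)(3/6)(3/5) = 6/35; P(data | bowl C) = (3/5)(2/4)(2/3) = 1/5; P(data | bowl D) = (6/7)(5/6)(1/5) = 1/7.
The prior-weighted likelihoods are 1/4 · 1/5 = 1/20, 1/6 · 6/35 = 1/35, 1/4 · 1/5 = 1/20, 1/3 · 1/7 = 1/21; with total 37/210.
The posterior is then P(bowl A | data) = 21/74, P(bowl B | data) = 6/37, P(bowl C | data) = 21/74, P(bowl D | data) = 10/37.
Averaging over the posterior, P(white next | data) = (1)(21/74) + (1/2)(6/37) + (1/2)(21/74) + (1)(10/37) = 115/148.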